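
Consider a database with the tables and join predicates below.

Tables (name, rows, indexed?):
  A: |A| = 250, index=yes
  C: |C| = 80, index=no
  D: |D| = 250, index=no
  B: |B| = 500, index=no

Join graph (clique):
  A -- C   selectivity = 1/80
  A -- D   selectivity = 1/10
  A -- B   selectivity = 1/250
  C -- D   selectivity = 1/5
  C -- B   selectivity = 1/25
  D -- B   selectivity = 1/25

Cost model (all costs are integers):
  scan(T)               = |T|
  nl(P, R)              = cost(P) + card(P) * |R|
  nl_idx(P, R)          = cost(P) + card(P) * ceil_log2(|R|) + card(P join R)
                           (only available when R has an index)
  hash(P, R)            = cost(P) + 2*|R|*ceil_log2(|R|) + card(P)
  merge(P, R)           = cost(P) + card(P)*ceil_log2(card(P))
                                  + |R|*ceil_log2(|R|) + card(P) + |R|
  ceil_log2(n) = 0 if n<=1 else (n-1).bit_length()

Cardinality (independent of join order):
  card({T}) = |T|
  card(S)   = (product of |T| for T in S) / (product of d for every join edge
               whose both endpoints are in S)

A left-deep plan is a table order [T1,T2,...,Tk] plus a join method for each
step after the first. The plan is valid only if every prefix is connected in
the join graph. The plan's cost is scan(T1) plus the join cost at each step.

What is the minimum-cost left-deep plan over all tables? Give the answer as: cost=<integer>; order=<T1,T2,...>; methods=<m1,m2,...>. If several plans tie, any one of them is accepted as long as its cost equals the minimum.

Selinger DP (subsets sized 1..n):
  {A}: scan cost=250, card=250
  {C}: scan cost=80, card=80
  {D}: scan cost=250, card=250
  {B}: scan cost=500, card=500
  {AC}: card=250; try (A,nl_idx)→970, (C,hash)→1620, (A,merge)→2970, (C,merge)→3140, (A,hash)→4160, (A,nl)→20080 …(+1); best=970 via (A,nl_idx)
  {AD}: card=6250; try (D,hash)→4500, (A,hash)→4500, (D,merge)→4750, (A,merge)→4750, (A,nl_idx)→8500, (D,nl)→62750 …(+1); best=4500 via (D,hash)
  {AB}: card=500; try (A,hash)→5000, (A,nl_idx)→5000, (B,merge)→7500, (A,merge)→7750, (B,hash)→9500, (B,nl)→125250 …(+1); best=5000 via (A,hash)
  {CD}: card=4000; try (C,hash)→1620, (D,merge)→2970, (C,merge)→3140, (D,hash)→4160, (D,nl)→20080, (C,nl)→20250; best=1620 via (C,hash)
  {BC}: card=1600; try (C,hash)→2120, (B,merge)→5720, (C,merge)→6140, (B,hash)→9160, (B,nl)→40080, (C,nl)→40500; best=2120 via (C,hash)
  {BD}: card=5000; try (D,hash)→5000, (B,merge)→7500, (D,merge)→7750, (B,hash)→9500, (B,nl)→125250, (D,nl)→125500; best=5000 via (D,hash)
  {ACD}: card=1250; try (D,hash)→5220, (D,merge)→5470, (A,hash)→9620, (C,hash)→11870, (A,nl_idx)→34870, (A,merge)→55870 …(+4); best=5220 via (D,hash)
  {ABC}: card=20; try (C,hash)→6620, (A,hash)→7720, (B,merge)→8220, (B,hash)→10220, (C,merge)→10640, (A,nl_idx)→14940 …(+4); best=6620 via (C,hash)
  {ABD}: card=500; try (D,hash)→9500, (D,merge)→12250, (A,hash)→14000, (B,hash)→19750, (A,nl_idx)→45500, (A,merge)→77250 …(+4); best=9500 via (D,hash)
  {BCD}: card=3200; try (D,hash)→7720, (C,hash)→11120, (B,hash)→14620, (D,merge)→23570, (B,merge)→58620, (C,merge)→75640 …(+3); best=7720 via (D,hash)
  {ABCD}: card=4; try (D,merge)→8990, (D,hash)→10640, (C,hash)→11120, (D,nl)→11620, (A,hash)→14920, (C,merge)→15140 …(+7); best=8990 via (D,merge)

cost=8990; order=B,A,C,D; methods=hash,hash,merge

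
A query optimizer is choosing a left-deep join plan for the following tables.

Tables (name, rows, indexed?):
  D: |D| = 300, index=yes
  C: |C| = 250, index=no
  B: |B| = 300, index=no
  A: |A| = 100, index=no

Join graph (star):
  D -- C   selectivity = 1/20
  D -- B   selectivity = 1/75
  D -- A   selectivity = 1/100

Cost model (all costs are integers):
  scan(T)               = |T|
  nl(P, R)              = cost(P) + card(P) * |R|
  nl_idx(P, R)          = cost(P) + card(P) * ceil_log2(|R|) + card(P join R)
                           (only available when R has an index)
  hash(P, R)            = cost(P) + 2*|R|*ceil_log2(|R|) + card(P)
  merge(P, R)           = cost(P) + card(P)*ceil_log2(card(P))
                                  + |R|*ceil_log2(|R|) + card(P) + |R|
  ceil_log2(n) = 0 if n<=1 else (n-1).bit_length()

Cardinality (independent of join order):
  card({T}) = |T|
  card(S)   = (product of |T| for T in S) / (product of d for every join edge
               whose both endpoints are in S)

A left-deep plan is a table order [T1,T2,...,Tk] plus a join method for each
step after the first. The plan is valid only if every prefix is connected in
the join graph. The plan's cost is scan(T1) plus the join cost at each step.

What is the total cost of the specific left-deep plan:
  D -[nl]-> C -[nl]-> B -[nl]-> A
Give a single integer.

step 1: scan D: cost=300, card=300
step 2: join C via nl
    card(P join C) = 300*250/(20) = 3750
    cost = 300 + 300*250 = 75300
step 3: join B via nl
    card(P join B) = 3750*300/(75) = 15000
    cost = 75300 + 3750*300 = 1200300
step 4: join A via nl
    card(P join A) = 15000*100/(100) = 15000
    cost = 1200300 + 15000*100 = 2700300

2700300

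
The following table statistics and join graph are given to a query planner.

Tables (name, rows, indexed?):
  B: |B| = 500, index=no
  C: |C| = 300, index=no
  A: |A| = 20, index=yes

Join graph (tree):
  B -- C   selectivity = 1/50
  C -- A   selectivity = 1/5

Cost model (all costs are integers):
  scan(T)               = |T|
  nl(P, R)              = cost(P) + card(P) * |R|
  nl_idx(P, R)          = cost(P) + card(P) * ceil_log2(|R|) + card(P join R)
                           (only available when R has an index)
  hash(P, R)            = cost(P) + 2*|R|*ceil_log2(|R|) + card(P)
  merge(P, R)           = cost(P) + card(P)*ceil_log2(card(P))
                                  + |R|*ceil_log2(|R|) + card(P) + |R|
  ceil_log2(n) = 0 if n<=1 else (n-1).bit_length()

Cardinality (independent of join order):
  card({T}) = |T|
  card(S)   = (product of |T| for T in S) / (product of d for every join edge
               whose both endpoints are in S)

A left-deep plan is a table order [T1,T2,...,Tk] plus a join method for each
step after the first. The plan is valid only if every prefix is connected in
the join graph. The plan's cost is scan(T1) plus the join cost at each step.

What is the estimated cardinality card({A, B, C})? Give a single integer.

12000

Tables in S: A(20), B(500), C(300)
Edges inside S: B-C(d=50), C-A(d=5)
numerator = 20 * 500 * 300 = 3000000
denominator = 50 * 5 = 250
card(S) = 3000000 / 250 = 12000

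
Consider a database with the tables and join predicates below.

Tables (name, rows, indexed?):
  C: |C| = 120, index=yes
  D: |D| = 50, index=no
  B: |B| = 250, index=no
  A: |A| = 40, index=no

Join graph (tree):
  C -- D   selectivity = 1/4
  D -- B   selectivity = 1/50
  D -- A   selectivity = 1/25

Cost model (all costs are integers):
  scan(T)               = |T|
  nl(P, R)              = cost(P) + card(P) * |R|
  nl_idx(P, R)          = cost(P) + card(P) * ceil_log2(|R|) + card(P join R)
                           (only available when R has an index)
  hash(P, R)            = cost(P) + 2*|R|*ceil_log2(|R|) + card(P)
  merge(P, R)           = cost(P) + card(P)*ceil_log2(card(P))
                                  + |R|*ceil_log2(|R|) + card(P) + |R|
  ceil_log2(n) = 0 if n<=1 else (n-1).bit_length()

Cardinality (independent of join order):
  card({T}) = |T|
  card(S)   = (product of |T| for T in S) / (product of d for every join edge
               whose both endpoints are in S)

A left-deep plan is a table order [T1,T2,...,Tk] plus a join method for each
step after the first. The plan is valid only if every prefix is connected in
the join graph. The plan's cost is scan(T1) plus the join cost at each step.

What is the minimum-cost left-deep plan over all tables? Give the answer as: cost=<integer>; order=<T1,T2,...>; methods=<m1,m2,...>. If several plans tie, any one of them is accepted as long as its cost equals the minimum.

Selinger DP (subsets sized 1..n):
  {C}: scan cost=120, card=120
  {D}: scan cost=50, card=50
  {B}: scan cost=250, card=250
  {A}: scan cost=40, card=40
  {CD}: card=1500; try (D,hash)→840, (C,merge)→1360, (D,merge)→1430, (C,hash)→1780, (C,nl_idx)→1900, (C,nl)→6050 …(+1); best=840 via (D,hash)
  {BD}: card=250; try (D,hash)→1100, (B,merge)→2650, (D,merge)→2850, (B,hash)→4100, (B,nl)→12550, (D,nl)→12750; best=1100 via (D,hash)
  {AD}: card=80; try (A,hash)→580, (D,merge)→670, (D,hash)→680, (A,merge)→680, (D,nl)→2040, (A,nl)→2050; best=580 via (A,hash)
  {BCD}: card=7500; try (C,hash)→3030, (C,merge)→4310, (B,hash)→6340, (C,nl_idx)→10350, (B,merge)→21090, (C,nl)→31100 …(+1); best=3030 via (C,hash)
  {ACD}: card=2400; try (C,merge)→2180, (C,hash)→2340, (A,hash)→2820, (C,nl_idx)→3540, (C,nl)→10180, (A,merge)→19120 …(+1); best=2180 via (C,merge)
  {ABD}: card=400; try (A,hash)→1830, (B,merge)→3470, (A,merge)→3630, (B,hash)→4660, (A,nl)→11100, (B,nl)→20580; best=1830 via (A,hash)
  {ABCD}: card=12000; try (C,hash)→3910, (C,merge)→6790, (B,hash)→8580, (A,hash)→11010, (C,nl_idx)→16630, (B,merge)→35630 …(+4); best=3910 via (C,hash)

cost=3910; order=B,D,A,C; methods=hash,hash,hash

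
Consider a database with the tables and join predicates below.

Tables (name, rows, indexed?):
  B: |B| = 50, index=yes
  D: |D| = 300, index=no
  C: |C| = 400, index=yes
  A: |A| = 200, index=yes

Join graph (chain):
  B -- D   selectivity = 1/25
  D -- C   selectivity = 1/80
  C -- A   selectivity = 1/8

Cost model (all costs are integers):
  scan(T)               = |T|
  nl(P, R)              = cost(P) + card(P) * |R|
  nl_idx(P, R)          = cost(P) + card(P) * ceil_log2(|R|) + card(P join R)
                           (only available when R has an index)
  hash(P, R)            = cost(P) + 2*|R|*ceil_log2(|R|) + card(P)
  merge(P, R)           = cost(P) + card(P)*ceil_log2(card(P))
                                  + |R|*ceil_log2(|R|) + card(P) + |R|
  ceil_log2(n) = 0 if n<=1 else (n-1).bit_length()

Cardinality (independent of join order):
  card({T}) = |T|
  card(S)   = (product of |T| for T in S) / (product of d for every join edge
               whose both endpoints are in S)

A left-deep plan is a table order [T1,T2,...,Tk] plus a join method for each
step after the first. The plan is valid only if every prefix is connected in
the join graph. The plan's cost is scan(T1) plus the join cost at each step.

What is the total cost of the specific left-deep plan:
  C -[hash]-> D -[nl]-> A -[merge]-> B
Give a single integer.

step 1: scan C: cost=400, card=400
step 2: join D via hash
    card(P join D) = 400*300/(80) = 1500
    cost = 400 + 2*300*9 + 400 = 6200
step 3: join A via nl
    card(P join A) = 1500*200/(8) = 37500
    cost = 6200 + 1500*200 = 306200
step 4: join B via merge
    card(P join B) = 37500*50/(25) = 75000
    cost = 306200 + 37500*16 + 50*6 + 37500 + 50 = 944050

944050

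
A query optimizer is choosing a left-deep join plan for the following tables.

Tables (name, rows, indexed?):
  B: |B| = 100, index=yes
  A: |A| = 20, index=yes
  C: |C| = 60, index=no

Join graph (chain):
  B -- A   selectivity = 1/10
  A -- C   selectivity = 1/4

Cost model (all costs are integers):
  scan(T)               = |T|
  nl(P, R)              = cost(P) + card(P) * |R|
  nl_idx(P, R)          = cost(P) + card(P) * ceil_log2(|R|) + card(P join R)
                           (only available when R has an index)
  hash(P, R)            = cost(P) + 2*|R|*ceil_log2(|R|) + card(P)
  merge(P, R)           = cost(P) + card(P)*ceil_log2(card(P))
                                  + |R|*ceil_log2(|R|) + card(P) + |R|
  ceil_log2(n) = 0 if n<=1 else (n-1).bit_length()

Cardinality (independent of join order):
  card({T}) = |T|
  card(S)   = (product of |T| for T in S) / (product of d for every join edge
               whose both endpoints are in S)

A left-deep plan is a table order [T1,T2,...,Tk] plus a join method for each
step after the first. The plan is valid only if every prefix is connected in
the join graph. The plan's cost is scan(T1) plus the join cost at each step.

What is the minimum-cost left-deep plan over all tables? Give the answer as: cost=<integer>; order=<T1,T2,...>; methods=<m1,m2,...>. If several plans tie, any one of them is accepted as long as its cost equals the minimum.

Selinger DP (subsets sized 1..n):
  {B}: scan cost=100, card=100
  {A}: scan cost=20, card=20
  {C}: scan cost=60, card=60
  {AB}: card=200; try (B,nl_idx)→360, (A,hash)→400, (A,nl_idx)→800, (B,merge)→940, (A,merge)→1020, (B,hash)→1440 …(+2); best=360 via (B,nl_idx)
  {AC}: card=300; try (A,hash)→320, (C,merge)→560, (A,merge)→600, (A,nl_idx)→660, (C,hash)→760, (C,nl)→1220 …(+1); best=320 via (A,hash)
  {ABC}: card=3000; try (C,hash)→1280, (B,hash)→2020, (C,merge)→2580, (B,merge)→4120, (B,nl_idx)→5420, (C,nl)→12360 …(+1); best=1280 via (C,hash)

cost=1280; order=A,B,C; methods=nl_idx,hash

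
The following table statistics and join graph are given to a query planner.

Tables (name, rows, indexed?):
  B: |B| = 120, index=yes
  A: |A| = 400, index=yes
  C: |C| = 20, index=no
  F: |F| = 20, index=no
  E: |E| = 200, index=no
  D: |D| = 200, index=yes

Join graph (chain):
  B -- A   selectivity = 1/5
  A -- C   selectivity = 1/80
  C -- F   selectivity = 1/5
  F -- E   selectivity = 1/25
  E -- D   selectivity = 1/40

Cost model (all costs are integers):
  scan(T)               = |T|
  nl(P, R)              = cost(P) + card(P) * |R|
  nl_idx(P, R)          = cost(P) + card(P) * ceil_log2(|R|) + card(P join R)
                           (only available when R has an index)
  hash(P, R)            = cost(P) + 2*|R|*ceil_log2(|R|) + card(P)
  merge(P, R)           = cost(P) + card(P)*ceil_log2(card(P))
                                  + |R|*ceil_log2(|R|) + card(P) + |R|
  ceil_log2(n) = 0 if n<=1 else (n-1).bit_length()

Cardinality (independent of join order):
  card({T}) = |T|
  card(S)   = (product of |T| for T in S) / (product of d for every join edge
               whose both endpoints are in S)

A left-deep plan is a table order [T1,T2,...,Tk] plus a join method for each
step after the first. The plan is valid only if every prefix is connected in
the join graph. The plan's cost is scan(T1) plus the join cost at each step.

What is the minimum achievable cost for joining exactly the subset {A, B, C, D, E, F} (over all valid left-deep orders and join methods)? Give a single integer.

28280

Selinger DP over subsets of {A,B,C,D,E,F}:
  {B}: scan cost=120, card=120
  {A}: scan cost=400, card=400
  {C}: scan cost=20, card=20
  {F}: scan cost=20, card=20
  {E}: scan cost=200, card=200
  {D}: scan cost=200, card=200
  {AB}: card=9600; try (B,hash)→2480, (A,merge)→5080, (B,merge)→5360, (A,hash)→7440, (A,nl_idx)→10800, (B,nl_idx)→12800 …(+2); best=2480 via (B,hash)
  {AC}: card=100; try (A,nl_idx)→300, (C,hash)→1000, (A,merge)→4140, (C,merge)→4520, (A,hash)→7240, (A,nl)→8020 …(+1); best=300 via (A,nl_idx)
  {CF}: card=80; try (F,hash)→240, (C,hash)→240, (F,merge)→260, (C,merge)→260, (F,nl)→420, (C,nl)→420; best=240 via (F,hash)
  {EF}: card=160; try (F,hash)→600, (E,merge)→1940, (F,merge)→2120, (E,hash)→3240, (E,nl)→4020, (F,nl)→4200; best=600 via (F,hash)
  {DE}: card=1000; try (D,nl_idx)→2800, (E,hash)→3600, (D,hash)→3600, (E,merge)→3800, (D,merge)→3800, (E,nl)→40200 …(+1); best=2800 via (D,nl_idx)
  {ABC}: card=2400; try (B,merge)→2060, (B,hash)→2080, (B,nl_idx)→3400, (C,hash)→12280, (B,nl)→12300, (C,merge)→146600 …(+1); best=2060 via (B,merge)
  {ACF}: card=400; try (F,hash)→600, (F,merge)→1220, (A,nl_idx)→1360, (F,nl)→2300, (A,merge)→4880, (A,hash)→7520 …(+1); best=600 via (F,hash)
  {CEF}: card=640; try (C,hash)→960, (C,merge)→2160, (E,merge)→2680, (E,hash)→3520, (C,nl)→3800, (E,nl)→16240; best=960 via (C,hash)
  {DEF}: card=800; try (D,nl_idx)→2680, (D,merge)→3840, (D,hash)→3960, (F,hash)→4000, (F,merge)→13920, (F,nl)→22800 …(+1); best=2680 via (D,nl_idx)
  {ABCF}: card=9600; try (B,hash)→2680, (F,hash)→4660, (B,merge)→5560, (B,nl_idx)→13000, (F,merge)→33380, (B,nl)→48600 …(+1); best=2680 via (B,hash)
  {ACEF}: card=3200; try (E,hash)→4200, (E,merge)→6400, (A,hash)→8800, (A,nl_idx)→9920, (A,merge)→12000, (E,nl)→80600 …(+1); best=4200 via (E,hash)
  {CDEF}: card=3200; try (C,hash)→3680, (D,hash)→4800, (D,nl_idx)→9280, (D,merge)→9800, (C,merge)→11600, (C,nl)→18680 …(+1); best=3680 via (C,hash)
  {ABCEF}: card=76800; try (B,hash)→9080, (E,hash)→15480, (B,merge)→46760, (B,nl_idx)→103400, (E,merge)→148480, (B,nl)→388200 …(+1); best=9080 via (B,hash)
  {ACDEF}: card=16000; try (D,hash)→10600, (A,hash)→14080, (D,nl_idx)→45800, (D,merge)→47600, (A,nl_idx)→48480, (A,merge)→49280 …(+2); best=10600 via (D,hash)
  {ABCDEF}: card=384000; try (B,hash)→28280, (D,hash)→89080, (B,merge)→251560, (B,nl_idx)→506600, (D,nl_idx)→1007480, (D,merge)→1393280 …(+2); best=28280 via (B,hash)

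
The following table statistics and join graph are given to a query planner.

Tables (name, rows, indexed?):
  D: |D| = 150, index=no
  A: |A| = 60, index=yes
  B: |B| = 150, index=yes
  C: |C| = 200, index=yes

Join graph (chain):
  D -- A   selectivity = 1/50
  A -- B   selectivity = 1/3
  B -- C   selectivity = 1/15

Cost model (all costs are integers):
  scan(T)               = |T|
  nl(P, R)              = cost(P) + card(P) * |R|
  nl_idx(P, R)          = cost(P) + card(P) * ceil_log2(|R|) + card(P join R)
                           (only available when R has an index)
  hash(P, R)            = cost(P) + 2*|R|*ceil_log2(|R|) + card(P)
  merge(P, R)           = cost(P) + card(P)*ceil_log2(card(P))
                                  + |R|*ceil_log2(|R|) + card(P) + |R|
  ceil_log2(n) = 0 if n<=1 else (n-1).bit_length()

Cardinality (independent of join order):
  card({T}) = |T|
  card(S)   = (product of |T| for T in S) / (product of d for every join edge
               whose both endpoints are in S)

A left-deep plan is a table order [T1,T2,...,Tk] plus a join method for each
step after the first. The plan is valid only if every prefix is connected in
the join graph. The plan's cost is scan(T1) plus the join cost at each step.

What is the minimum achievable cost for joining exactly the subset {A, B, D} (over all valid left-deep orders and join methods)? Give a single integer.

3600

Selinger DP over subsets of {A,B,D}:
  {D}: scan cost=150, card=150
  {A}: scan cost=60, card=60
  {B}: scan cost=150, card=150
  {AD}: card=180; try (A,hash)→1020, (A,nl_idx)→1230, (D,merge)→1830, (A,merge)→1920, (D,hash)→2520, (D,nl)→9060 …(+1); best=1020 via (A,hash)
  {AB}: card=3000; try (A,hash)→1020, (B,merge)→1830, (A,merge)→1920, (B,hash)→2520, (B,nl_idx)→3540, (A,nl_idx)→4050 …(+2); best=1020 via (A,hash)
  {ABD}: card=9000; try (B,hash)→3600, (B,merge)→3990, (D,hash)→6420, (B,nl_idx)→11460, (B,nl)→28020, (D,merge)→41370 …(+1); best=3600 via (B,hash)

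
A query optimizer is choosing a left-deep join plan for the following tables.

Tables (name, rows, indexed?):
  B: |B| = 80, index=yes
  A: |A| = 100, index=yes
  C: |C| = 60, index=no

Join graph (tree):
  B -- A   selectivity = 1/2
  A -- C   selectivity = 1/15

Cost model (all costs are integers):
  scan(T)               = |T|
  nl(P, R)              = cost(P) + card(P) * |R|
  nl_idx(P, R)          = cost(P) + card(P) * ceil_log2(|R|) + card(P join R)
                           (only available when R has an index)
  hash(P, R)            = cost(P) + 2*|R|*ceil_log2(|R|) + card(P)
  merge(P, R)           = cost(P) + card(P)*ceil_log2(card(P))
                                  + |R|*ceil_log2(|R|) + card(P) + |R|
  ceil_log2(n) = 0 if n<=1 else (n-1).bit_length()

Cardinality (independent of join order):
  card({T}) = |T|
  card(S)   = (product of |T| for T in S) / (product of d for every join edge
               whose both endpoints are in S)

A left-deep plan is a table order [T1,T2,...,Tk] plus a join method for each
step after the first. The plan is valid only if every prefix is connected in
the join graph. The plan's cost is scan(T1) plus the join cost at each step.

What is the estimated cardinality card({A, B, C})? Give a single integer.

Tables in S: A(100), B(80), C(60)
Edges inside S: B-A(d=2), A-C(d=15)
numerator = 100 * 80 * 60 = 480000
denominator = 2 * 15 = 30
card(S) = 480000 / 30 = 16000

16000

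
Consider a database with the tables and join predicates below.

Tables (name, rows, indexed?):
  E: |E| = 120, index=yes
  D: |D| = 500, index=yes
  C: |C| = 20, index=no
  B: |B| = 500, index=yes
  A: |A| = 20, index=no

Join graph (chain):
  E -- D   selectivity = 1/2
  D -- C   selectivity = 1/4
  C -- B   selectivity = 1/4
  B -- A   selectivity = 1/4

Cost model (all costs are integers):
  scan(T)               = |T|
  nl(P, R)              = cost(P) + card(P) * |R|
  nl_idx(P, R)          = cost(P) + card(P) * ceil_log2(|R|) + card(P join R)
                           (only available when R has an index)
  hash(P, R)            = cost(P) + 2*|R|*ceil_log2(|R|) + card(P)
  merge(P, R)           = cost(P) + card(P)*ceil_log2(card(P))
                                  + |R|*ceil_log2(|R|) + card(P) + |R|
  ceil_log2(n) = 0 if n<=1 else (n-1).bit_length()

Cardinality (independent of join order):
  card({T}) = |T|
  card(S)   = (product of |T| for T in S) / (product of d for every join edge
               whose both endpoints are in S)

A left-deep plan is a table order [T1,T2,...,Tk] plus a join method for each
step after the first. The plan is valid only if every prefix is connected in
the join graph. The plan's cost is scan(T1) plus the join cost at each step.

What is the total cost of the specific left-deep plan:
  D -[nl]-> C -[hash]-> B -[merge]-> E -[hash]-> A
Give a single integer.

25023160

step 1: scan D: cost=500, card=500
step 2: join C via nl
    card(P join C) = 500*20/(4) = 2500
    cost = 500 + 500*20 = 10500
step 3: join B via hash
    card(P join B) = 2500*500/(4) = 312500
    cost = 10500 + 2*500*9 + 2500 = 22000
step 4: join E via merge
    card(P join E) = 312500*120/(2) = 18750000
    cost = 22000 + 312500*19 + 120*7 + 312500 + 120 = 6272960
step 5: join A via hash
    card(P join A) = 18750000*20/(4) = 93750000
    cost = 6272960 + 2*20*5 + 18750000 = 25023160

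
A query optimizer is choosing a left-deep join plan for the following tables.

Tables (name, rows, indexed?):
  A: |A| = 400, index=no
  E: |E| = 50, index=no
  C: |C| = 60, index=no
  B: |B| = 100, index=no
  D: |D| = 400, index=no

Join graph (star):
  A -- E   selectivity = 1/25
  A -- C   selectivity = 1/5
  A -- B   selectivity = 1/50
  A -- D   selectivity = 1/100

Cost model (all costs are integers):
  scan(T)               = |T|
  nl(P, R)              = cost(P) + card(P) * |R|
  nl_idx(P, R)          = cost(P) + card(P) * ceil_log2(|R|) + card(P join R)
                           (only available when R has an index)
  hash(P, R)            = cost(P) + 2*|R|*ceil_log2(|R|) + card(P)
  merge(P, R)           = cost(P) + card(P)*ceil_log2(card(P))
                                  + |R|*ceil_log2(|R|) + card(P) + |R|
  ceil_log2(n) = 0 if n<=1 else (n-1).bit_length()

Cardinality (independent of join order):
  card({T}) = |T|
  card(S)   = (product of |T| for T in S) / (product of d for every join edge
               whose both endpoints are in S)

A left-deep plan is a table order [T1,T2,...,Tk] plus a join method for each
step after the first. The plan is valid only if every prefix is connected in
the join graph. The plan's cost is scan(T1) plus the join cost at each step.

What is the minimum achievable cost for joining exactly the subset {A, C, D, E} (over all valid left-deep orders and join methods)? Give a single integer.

Selinger DP over subsets of {A,C,D,E}:
  {A}: scan cost=400, card=400
  {E}: scan cost=50, card=50
  {C}: scan cost=60, card=60
  {D}: scan cost=400, card=400
  {AE}: card=800; try (E,hash)→1400, (A,merge)→4400, (E,merge)→4750, (A,hash)→7300, (A,nl)→20050, (E,nl)→20400; best=1400 via (E,hash)
  {AC}: card=4800; try (C,hash)→1520, (A,merge)→4480, (C,merge)→4820, (A,hash)→7320, (A,nl)→24060, (C,nl)→24400; best=1520 via (C,hash)
  {AD}: card=1600; try (D,hash)→8000, (A,hash)→8000, (D,merge)→8400, (A,merge)→8400, (D,nl)→160400, (A,nl)→160400; best=8000 via (D,hash)
  {ACE}: card=9600; try (C,hash)→2920, (E,hash)→6920, (C,merge)→10620, (C,nl)→49400, (E,merge)→69070, (E,nl)→241520; best=2920 via (C,hash)
  {ADE}: card=3200; try (D,hash)→9400, (E,hash)→10200, (D,merge)→14200, (E,merge)→27550, (E,nl)→88000, (D,nl)→321400; best=9400 via (D,hash)
  {ACD}: card=19200; try (C,hash)→10320, (D,hash)→13520, (C,merge)→27620, (D,merge)→72720, (C,nl)→104000, (D,nl)→1921520; best=10320 via (C,hash)
  {ACDE}: card=38400; try (C,hash)→13320, (D,hash)→19720, (E,hash)→30120, (C,merge)→51420, (D,merge)→150920, (C,nl)→201400 …(+3); best=13320 via (C,hash)

13320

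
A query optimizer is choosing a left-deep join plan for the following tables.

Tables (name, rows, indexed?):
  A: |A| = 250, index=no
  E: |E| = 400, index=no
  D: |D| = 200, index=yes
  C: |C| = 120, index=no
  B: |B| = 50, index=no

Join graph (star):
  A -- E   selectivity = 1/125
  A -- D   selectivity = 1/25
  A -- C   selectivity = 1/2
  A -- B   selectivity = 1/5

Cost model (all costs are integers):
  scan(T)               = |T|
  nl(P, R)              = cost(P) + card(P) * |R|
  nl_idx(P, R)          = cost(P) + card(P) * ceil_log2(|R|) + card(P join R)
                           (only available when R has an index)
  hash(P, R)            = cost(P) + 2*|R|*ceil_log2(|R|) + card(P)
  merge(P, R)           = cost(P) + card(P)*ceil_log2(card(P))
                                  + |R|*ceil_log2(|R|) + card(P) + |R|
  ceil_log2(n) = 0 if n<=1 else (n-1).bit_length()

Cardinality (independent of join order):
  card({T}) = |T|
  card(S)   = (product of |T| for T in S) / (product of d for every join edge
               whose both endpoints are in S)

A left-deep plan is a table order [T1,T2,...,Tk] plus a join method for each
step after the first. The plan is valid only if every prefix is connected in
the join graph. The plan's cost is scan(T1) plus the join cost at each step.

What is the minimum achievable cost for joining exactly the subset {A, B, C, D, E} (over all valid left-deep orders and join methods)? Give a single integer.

81480

Selinger DP over subsets of {A,B,C,D,E}:
  {A}: scan cost=250, card=250
  {E}: scan cost=400, card=400
  {D}: scan cost=200, card=200
  {C}: scan cost=120, card=120
  {B}: scan cost=50, card=50
  {AE}: card=800; try (A,hash)→4800, (E,merge)→6500, (A,merge)→6650, (E,hash)→7700, (E,nl)→100250, (A,nl)→100400; best=4800 via (A,hash)
  {AD}: card=2000; try (D,hash)→3700, (D,nl_idx)→4250, (A,merge)→4250, (D,merge)→4300, (A,hash)→4400, (A,nl)→50200 …(+1); best=3700 via (D,hash)
  {AC}: card=15000; try (C,hash)→2180, (A,merge)→3330, (C,merge)→3460, (A,hash)→4240, (A,nl)→30120, (C,nl)→30250; best=2180 via (C,hash)
  {AB}: card=2500; try (B,hash)→1100, (A,merge)→2650, (B,merge)→2850, (A,hash)→4100, (A,nl)→12550, (B,nl)→12750; best=1100 via (B,hash)
  {ADE}: card=6400; try (D,hash)→8800, (E,hash)→12900, (D,merge)→15400, (D,nl_idx)→17600, (E,merge)→31700, (D,nl)→164800 …(+1); best=8800 via (D,hash)
  {ACE}: card=48000; try (C,hash)→7280, (C,merge)→14560, (E,hash)→24380, (C,nl)→100800, (E,merge)→231180, (E,nl)→6002180; best=7280 via (C,hash)
  {ABE}: card=8000; try (B,hash)→6200, (E,hash)→10800, (B,merge)→13950, (E,merge)→37600, (B,nl)→44800, (E,nl)→1001100; best=6200 via (B,hash)
  {ACD}: card=120000; try (C,hash)→7380, (D,hash)→20380, (C,merge)→28660, (D,merge)→228980, (D,nl_idx)→242180, (C,nl)→243700 …(+1); best=7380 via (C,hash)
  {ABD}: card=20000; try (B,hash)→6300, (D,hash)→6800, (B,merge)→28050, (D,merge)→35400, (D,nl_idx)→41100, (B,nl)→103700 …(+1); best=6300 via (B,hash)
  {ABC}: card=150000; try (C,hash)→5280, (B,hash)→17780, (C,merge)→34560, (B,merge)→227530, (C,nl)→301100, (B,nl)→752180; best=5280 via (C,hash)
  {ACDE}: card=384000; try (C,hash)→16880, (D,hash)→58480, (C,merge)→99360, (E,hash)→134580, (D,nl_idx)→775280, (C,nl)→776800 …(+4); best=16880 via (C,hash)
  {ABDE}: card=64000; try (B,hash)→15800, (D,hash)→17400, (E,hash)→33500, (B,merge)→98750, (D,merge)→120000, (D,nl_idx)→134200 …(+4); best=15800 via (B,hash)
  {ABCE}: card=480000; try (C,hash)→15880, (B,hash)→55880, (C,merge)→119160, (E,hash)→162480, (B,merge)→823630, (C,nl)→966200 …(+3); best=15880 via (C,hash)
  {ABCD}: card=1200000; try (C,hash)→27980, (B,hash)→127980, (D,hash)→158480, (C,merge)→327260, (B,merge)→2167730, (D,nl_idx)→2405280 …(+4); best=27980 via (C,hash)
  {ABCDE}: card=3840000; try (C,hash)→81480, (B,hash)→401480, (D,hash)→499080, (C,merge)→1104760, (E,hash)→1235180, (C,nl)→7695800 …(+7); best=81480 via (C,hash)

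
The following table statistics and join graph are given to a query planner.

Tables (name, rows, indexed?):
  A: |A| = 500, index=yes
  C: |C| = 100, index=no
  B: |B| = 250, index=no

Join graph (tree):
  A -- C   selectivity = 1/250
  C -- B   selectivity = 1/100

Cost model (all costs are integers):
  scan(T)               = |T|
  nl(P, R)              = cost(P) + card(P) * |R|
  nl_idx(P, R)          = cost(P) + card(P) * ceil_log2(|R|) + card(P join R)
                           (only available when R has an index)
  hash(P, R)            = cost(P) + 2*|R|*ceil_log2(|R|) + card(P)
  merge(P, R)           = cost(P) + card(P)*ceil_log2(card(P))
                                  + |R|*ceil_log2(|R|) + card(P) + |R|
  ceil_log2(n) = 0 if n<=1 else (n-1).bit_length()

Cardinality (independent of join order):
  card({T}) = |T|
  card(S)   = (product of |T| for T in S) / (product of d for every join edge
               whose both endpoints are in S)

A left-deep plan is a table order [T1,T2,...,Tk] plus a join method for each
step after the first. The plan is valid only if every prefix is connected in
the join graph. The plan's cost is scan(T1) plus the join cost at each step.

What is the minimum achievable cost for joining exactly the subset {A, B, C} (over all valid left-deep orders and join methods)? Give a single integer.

4650

Selinger DP over subsets of {A,B,C}:
  {A}: scan cost=500, card=500
  {C}: scan cost=100, card=100
  {B}: scan cost=250, card=250
  {AC}: card=200; try (A,nl_idx)→1200, (C,hash)→2400, (A,merge)→5900, (C,merge)→6300, (A,hash)→9200, (A,nl)→50100 …(+1); best=1200 via (A,nl_idx)
  {BC}: card=250; try (C,hash)→1900, (B,merge)→3150, (C,merge)→3300, (B,hash)→4200, (B,nl)→25100, (C,nl)→25250; best=1900 via (C,hash)
  {ABC}: card=500; try (A,nl_idx)→4650, (B,merge)→5250, (B,hash)→5400, (A,merge)→9150, (A,hash)→11150, (B,nl)→51200 …(+1); best=4650 via (A,nl_idx)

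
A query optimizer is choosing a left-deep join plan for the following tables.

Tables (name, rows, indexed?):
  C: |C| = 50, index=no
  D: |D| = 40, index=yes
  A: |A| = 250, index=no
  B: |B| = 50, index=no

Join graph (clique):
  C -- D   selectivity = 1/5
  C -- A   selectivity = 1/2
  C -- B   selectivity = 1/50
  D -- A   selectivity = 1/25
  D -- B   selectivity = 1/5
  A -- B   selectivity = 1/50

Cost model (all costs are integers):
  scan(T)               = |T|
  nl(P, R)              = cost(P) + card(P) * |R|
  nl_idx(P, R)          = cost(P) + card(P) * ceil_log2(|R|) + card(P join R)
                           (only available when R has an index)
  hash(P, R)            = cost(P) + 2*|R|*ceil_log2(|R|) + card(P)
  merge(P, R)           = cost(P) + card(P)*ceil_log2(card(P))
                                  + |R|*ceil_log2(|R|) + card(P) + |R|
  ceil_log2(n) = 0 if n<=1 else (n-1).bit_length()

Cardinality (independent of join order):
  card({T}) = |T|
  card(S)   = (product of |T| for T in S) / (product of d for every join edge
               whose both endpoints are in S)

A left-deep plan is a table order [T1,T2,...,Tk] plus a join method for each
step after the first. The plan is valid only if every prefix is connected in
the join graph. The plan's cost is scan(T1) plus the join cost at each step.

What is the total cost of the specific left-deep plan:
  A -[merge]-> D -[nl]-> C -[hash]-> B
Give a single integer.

25380

step 1: scan A: cost=250, card=250
step 2: join D via merge
    card(P join D) = 250*40/(25) = 400
    cost = 250 + 250*8 + 40*6 + 250 + 40 = 2780
step 3: join C via nl
    card(P join C) = 400*50/(5*2) = 2000
    cost = 2780 + 400*50 = 22780
step 4: join B via hash
    card(P join B) = 2000*50/(50*5*50) = 8
    cost = 22780 + 2*50*6 + 2000 = 25380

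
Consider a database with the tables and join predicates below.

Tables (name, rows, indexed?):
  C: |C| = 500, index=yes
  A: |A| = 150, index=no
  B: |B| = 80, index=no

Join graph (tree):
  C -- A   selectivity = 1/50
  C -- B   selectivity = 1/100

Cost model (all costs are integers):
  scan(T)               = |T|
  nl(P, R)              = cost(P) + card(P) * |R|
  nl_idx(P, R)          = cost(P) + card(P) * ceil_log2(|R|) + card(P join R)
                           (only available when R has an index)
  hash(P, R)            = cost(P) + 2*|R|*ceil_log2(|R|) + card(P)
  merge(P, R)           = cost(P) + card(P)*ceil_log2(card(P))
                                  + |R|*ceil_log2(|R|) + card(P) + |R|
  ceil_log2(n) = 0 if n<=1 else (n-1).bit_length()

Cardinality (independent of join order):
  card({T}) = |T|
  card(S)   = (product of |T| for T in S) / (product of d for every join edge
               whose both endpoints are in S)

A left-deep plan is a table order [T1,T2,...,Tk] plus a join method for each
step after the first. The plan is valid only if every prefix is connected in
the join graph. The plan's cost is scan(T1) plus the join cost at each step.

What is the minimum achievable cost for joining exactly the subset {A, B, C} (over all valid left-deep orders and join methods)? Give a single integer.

4000

Selinger DP over subsets of {A,B,C}:
  {C}: scan cost=500, card=500
  {A}: scan cost=150, card=150
  {B}: scan cost=80, card=80
  {AC}: card=1500; try (C,nl_idx)→3000, (A,hash)→3400, (C,merge)→6500, (A,merge)→6850, (C,hash)→9300, (C,nl)→75150 …(+1); best=3000 via (C,nl_idx)
  {BC}: card=400; try (C,nl_idx)→1200, (B,hash)→2120, (C,merge)→5720, (B,merge)→6140, (C,hash)→9160, (C,nl)→40080 …(+1); best=1200 via (C,nl_idx)
  {ABC}: card=1200; try (A,hash)→4000, (B,hash)→5620, (A,merge)→6550, (B,merge)→21640, (A,nl)→61200, (B,nl)→123000; best=4000 via (A,hash)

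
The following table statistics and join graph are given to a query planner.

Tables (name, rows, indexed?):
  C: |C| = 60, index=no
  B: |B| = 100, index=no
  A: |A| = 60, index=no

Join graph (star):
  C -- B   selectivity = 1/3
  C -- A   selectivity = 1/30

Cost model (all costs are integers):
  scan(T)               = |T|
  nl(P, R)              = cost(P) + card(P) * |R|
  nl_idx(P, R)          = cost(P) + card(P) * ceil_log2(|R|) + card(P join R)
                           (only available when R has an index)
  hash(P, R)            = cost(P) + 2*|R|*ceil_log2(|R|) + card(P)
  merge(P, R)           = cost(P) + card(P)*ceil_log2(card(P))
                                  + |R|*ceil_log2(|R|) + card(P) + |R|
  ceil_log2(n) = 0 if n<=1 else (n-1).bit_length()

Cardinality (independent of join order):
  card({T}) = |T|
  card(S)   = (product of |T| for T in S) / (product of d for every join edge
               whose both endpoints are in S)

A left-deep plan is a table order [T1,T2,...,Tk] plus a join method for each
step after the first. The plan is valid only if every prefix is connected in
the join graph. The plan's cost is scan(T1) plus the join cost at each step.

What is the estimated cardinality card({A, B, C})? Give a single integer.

4000

Tables in S: A(60), B(100), C(60)
Edges inside S: C-B(d=3), C-A(d=30)
numerator = 60 * 100 * 60 = 360000
denominator = 3 * 30 = 90
card(S) = 360000 / 90 = 4000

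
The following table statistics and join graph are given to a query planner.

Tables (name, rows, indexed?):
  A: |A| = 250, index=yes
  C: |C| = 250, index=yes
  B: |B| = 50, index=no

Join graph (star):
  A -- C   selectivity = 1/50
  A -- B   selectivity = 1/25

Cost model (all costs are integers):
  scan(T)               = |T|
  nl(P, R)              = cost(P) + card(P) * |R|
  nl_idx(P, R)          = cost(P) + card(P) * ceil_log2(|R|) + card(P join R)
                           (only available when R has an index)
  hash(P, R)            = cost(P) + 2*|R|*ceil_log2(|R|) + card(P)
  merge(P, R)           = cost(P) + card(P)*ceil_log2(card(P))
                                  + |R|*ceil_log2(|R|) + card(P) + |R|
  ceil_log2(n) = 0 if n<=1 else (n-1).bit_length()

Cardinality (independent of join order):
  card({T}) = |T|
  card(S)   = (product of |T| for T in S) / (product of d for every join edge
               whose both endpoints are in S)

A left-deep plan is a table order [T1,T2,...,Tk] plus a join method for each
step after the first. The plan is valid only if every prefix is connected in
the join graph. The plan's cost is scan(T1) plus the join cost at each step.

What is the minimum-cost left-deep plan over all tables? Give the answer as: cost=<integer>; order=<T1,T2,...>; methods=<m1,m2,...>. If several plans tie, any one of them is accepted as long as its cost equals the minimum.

Selinger DP (subsets sized 1..n):
  {A}: scan cost=250, card=250
  {C}: scan cost=250, card=250
  {B}: scan cost=50, card=50
  {AC}: card=1250; try (C,nl_idx)→3500, (A,nl_idx)→3500, (C,hash)→4500, (A,hash)→4500, (C,merge)→4750, (A,merge)→4750 …(+2); best=3500 via (C,nl_idx)
  {AB}: card=500; try (A,nl_idx)→950, (B,hash)→1100, (A,merge)→2650, (B,merge)→2850, (A,hash)→4100, (A,nl)→12550 …(+1); best=950 via (A,nl_idx)
  {ABC}: card=2500; try (B,hash)→5350, (C,hash)→5450, (C,nl_idx)→7450, (C,merge)→8200, (B,merge)→18850, (B,nl)→66000 …(+1); best=5350 via (B,hash)

cost=5350; order=A,C,B; methods=nl_idx,hash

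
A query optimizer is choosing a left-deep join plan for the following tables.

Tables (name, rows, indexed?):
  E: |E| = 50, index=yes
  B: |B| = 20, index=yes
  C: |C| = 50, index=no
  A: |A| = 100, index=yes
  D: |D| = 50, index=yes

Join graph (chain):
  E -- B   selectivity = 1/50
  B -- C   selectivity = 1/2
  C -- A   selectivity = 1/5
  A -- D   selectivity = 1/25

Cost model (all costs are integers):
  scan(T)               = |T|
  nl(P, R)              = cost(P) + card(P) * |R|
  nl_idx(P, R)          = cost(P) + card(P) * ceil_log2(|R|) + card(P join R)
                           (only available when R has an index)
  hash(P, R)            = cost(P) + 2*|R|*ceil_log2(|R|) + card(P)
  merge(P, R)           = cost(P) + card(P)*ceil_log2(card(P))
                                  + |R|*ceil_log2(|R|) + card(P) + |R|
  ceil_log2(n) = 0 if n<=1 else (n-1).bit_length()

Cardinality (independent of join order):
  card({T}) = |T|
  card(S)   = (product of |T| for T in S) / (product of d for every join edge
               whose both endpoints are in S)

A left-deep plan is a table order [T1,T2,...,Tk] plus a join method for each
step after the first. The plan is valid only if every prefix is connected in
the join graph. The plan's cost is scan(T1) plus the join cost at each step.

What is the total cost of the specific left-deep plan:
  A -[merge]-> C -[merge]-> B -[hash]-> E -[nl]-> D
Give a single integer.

522970

step 1: scan A: cost=100, card=100
step 2: join C via merge
    card(P join C) = 100*50/(5) = 1000
    cost = 100 + 100*7 + 50*6 + 100 + 50 = 1250
step 3: join B via merge
    card(P join B) = 1000*20/(2) = 10000
    cost = 1250 + 1000*10 + 20*5 + 1000 + 20 = 12370
step 4: join E via hash
    card(P join E) = 10000*50/(50) = 10000
    cost = 12370 + 2*50*6 + 10000 = 22970
step 5: join D via nl
    card(P join D) = 10000*50/(25) = 20000
    cost = 22970 + 10000*50 = 522970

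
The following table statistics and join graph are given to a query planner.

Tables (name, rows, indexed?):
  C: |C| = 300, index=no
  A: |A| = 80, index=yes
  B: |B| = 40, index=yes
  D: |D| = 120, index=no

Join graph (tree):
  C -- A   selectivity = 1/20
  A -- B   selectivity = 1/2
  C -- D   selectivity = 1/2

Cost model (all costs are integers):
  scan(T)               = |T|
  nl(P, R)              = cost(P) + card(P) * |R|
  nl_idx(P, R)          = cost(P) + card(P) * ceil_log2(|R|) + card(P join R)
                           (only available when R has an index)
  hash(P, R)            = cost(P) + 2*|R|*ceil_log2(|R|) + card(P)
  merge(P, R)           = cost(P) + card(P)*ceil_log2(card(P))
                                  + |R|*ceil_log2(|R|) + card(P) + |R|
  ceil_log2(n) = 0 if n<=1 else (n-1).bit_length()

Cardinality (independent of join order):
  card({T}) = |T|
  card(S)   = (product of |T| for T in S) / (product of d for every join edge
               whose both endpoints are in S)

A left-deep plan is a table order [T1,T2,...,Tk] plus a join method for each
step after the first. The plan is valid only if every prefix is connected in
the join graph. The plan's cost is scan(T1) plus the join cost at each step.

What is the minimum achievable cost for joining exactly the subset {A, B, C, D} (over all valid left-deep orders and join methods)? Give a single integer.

29080

Selinger DP over subsets of {A,B,C,D}:
  {C}: scan cost=300, card=300
  {A}: scan cost=80, card=80
  {B}: scan cost=40, card=40
  {D}: scan cost=120, card=120
  {AC}: card=1200; try (A,hash)→1720, (A,nl_idx)→3600, (C,merge)→3720, (A,merge)→3940, (C,hash)→5560, (C,nl)→24080 …(+1); best=1720 via (A,hash)
  {CD}: card=18000; try (D,hash)→2280, (C,merge)→4080, (D,merge)→4260, (C,hash)→5640, (C,nl)→36120, (D,nl)→36300; best=2280 via (D,hash)
  {AB}: card=1600; try (B,hash)→640, (A,merge)→960, (B,merge)→1000, (A,hash)→1200, (A,nl_idx)→1920, (B,nl_idx)→2160 …(+2); best=640 via (B,hash)
  {ABC}: card=24000; try (B,hash)→3400, (C,hash)→7640, (B,merge)→16400, (C,merge)→22840, (B,nl_idx)→32920, (B,nl)→49720 …(+1); best=3400 via (B,hash)
  {ACD}: card=72000; try (D,hash)→4600, (D,merge)→17080, (A,hash)→21400, (D,nl)→145720, (A,nl_idx)→200280, (A,merge)→290920 …(+1); best=4600 via (D,hash)
  {ABCD}: card=1440000; try (D,hash)→29080, (B,hash)→77080, (D,merge)→388360, (B,merge)→1300880, (B,nl_idx)→1876600, (D,nl)→2883400 …(+1); best=29080 via (D,hash)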